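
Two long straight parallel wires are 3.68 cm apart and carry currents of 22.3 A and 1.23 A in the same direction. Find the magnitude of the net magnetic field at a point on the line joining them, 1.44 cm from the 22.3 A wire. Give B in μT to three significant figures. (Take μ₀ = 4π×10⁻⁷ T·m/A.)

Each long wire gives B = μ₀I/(2πd). Distances are d₁ = 0.0144 m and d₂ = 0.0224 m.
B₁ = 3.10×10⁻⁴ T, B₂ = 1.10×10⁻⁵ T.
Between parallel currents the two contributions point in opposite directions, so they subtract. B = |B₁ − B₂| = |3.10×10⁻⁴ − 1.10×10⁻⁵| = 2.99×10⁻⁴ T.

B ≈ 299 μT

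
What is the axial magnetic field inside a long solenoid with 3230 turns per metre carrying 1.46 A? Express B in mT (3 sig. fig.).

B ≈ 5.93 mT

Inside a long solenoid, B = μ₀nI with n = 3230 turns/m.
B = 4π×10⁻⁷ × 3230 × 1.46 = 5.93×10⁻³ T.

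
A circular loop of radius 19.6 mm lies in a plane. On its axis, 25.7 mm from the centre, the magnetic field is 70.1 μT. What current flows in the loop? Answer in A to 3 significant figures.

I ≈ 9.81 A

On the axis of a loop, B = μ₀IR²/[2(R²+z²)^(3/2)], so I = 2B(R²+z²)^(3/2)/(μ₀R²).
R² + z² = 0.0003842 + 0.0006605 = 0.001045 m²; raised to 3/2 gives 3.38×10⁻⁵ m³.
I = 2 × 7.01×10⁻⁵ × 3.38×10⁻⁵ / (1.26×10⁻⁶ × 0.0003842) = 9.81 A.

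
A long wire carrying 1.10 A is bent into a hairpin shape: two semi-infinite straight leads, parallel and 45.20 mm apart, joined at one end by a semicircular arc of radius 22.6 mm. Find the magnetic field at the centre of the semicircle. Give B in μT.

The semicircular arc contributes B_arc = μ₀I·π/(4πR) = μ₀I/(4R) = 1.53×10⁻⁵ T.
Each semi-infinite lead is at perpendicular distance R = 0.0226 m from the centre, with the perpendicular foot at its near end, so it contributes μ₀I/(4πR); both point the same way, together 9.73×10⁻⁶ T.
Arc and leads all point the same direction: B = 1.53×10⁻⁵ + 9.73×10⁻⁶ = 2.50×10⁻⁵ T.

B ≈ 25.0 μT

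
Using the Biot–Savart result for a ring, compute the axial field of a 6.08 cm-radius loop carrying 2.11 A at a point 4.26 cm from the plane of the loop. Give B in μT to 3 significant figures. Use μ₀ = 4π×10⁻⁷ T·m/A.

B ≈ 12.0 μT

On the axis of a circular loop, B = μ₀IR² / [2(R²+z²)^(3/2)].
R² + z² = (0.0608)² + (0.0426)² = 0.005511 m², and (R²+z²)^(3/2) = 4.09×10⁻⁴ m³.
B = (4π×10⁻⁷ × 2.11 × 0.003697) / (2 × 4.09×10⁻⁴) = 1.20×10⁻⁵ T.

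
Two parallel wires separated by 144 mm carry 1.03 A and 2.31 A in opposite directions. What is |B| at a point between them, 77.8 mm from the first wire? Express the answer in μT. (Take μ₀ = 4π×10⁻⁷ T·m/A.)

Each long wire gives B = μ₀I/(2πd). Distances are d₁ = 0.0778 m and d₂ = 0.0662 m.
B₁ = 2.65×10⁻⁶ T, B₂ = 6.98×10⁻⁶ T.
Between antiparallel currents both contributions point the same way, so they add. B = B₁ + B₂ = 2.65×10⁻⁶ + 6.98×10⁻⁶ = 9.63×10⁻⁶ T.

B ≈ 9.63 μT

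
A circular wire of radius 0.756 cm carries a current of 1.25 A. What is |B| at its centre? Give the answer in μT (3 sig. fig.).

At the centre of a circular loop the Biot–Savart law gives B = μ₀I/(2R).
B = (4π×10⁻⁷ × 1.25) / (2 × 0.00756) = 1.04×10⁻⁴ T.

B ≈ 104 μT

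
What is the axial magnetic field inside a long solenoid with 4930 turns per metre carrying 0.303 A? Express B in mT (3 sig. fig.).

Inside a long solenoid, B = μ₀nI with n = 4930 turns/m.
B = 4π×10⁻⁷ × 4930 × 0.303 = 1.88×10⁻³ T.

B ≈ 1.88 mT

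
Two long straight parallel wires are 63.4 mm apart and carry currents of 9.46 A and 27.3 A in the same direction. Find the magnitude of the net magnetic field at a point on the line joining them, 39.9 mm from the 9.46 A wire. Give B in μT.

Each long wire gives B = μ₀I/(2πd). Distances are d₁ = 0.0399 m and d₂ = 0.0235 m.
B₁ = 4.74×10⁻⁵ T, B₂ = 2.32×10⁻⁴ T.
Between parallel currents the two contributions point in opposite directions, so they subtract. B = |B₁ − B₂| = |4.74×10⁻⁵ − 2.32×10⁻⁴| = 1.85×10⁻⁴ T.

B ≈ 185 μT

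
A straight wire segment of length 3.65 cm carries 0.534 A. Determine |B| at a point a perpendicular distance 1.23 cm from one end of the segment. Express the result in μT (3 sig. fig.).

For a finite straight segment, B = (μ₀I/4πd)(sinθ₁ + sinθ₂), where θ₁, θ₂ are the angles from the perpendicular to each end.
The perpendicular foot is at one end, so the two end-offsets along the wire are 0 and L = 0.0365 m.
sinθ₁ = 0/√(0²+0.0123²) = 0.0000; sinθ₂ = 0.0365/√(0.0365²+0.0123²) = 0.9476.
B = (4π×10⁻⁷ × 0.534) / (4π × 0.0123) × (0.0000 + 0.9476) = 4.11×10⁻⁶ T.

B ≈ 4.11 μT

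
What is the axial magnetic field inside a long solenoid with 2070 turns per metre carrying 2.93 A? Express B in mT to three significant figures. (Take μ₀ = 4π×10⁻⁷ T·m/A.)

Inside a long solenoid, B = μ₀nI with n = 2070 turns/m.
B = 4π×10⁻⁷ × 2070 × 2.93 = 7.62×10⁻³ T.

B ≈ 7.62 mT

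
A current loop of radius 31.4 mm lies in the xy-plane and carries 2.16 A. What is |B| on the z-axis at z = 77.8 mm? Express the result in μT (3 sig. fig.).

On the axis of a circular loop, B = μ₀IR² / [2(R²+z²)^(3/2)].
R² + z² = (0.0314)² + (0.0778)² = 0.007039 m², and (R²+z²)^(3/2) = 5.91×10⁻⁴ m³.
B = (4π×10⁻⁷ × 2.16 × 0.000986) / (2 × 5.91×10⁻⁴) = 2.27×10⁻⁶ T.

B ≈ 2.27 μT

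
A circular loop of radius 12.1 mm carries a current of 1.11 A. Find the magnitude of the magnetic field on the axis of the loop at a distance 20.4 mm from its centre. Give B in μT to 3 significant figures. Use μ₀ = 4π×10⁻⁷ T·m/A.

On the axis of a circular loop, B = μ₀IR² / [2(R²+z²)^(3/2)].
R² + z² = (0.0121)² + (0.0204)² = 0.0005626 m², and (R²+z²)^(3/2) = 1.33×10⁻⁵ m³.
B = (4π×10⁻⁷ × 1.11 × 0.0001464) / (2 × 1.33×10⁻⁵) = 7.65×10⁻⁶ T.

B ≈ 7.65 μT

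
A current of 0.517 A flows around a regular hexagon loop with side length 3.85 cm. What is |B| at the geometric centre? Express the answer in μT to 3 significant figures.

Each side is a finite straight segment at perpendicular distance d = a/(2 tan(π/6)) = 0.03334 m from the centre, with end-angles ±π/6.
One side contributes B₁ = (μ₀I/4πd)·2 sin(π/6) = 1.55×10⁻⁶ T.
All 6 sides add in the same direction: B = 6 × 1.55×10⁻⁶ = 9.30×10⁻⁶ T.

B ≈ 9.30 μT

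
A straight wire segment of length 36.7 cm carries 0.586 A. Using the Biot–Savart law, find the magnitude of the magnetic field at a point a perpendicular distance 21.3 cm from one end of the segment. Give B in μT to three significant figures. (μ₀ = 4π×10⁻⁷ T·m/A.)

B ≈ 0.238 μT

For a finite straight segment, B = (μ₀I/4πd)(sinθ₁ + sinθ₂), where θ₁, θ₂ are the angles from the perpendicular to each end.
The perpendicular foot is at one end, so the two end-offsets along the wire are 0 and L = 0.367 m.
sinθ₁ = 0/√(0²+0.213²) = 0.0000; sinθ₂ = 0.367/√(0.367²+0.213²) = 0.8649.
B = (4π×10⁻⁷ × 0.586) / (4π × 0.213) × (0.0000 + 0.8649) = 2.38×10⁻⁷ T.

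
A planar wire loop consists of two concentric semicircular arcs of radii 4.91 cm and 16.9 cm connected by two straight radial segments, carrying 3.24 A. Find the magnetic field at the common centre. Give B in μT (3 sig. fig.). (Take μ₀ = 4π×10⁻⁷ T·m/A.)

B ≈ 14.7 μT

The radial connectors point toward the centre, so dl × r̂ = 0 and they contribute nothing.
Each semicircle gives μ₀I/(4R): inner arc 2.07×10⁻⁵ T, outer arc 6.02×10⁻⁶ T.
The two arcs carry current in opposite angular senses, so their fields oppose: B = |2.07×10⁻⁵ − 6.02×10⁻⁶| = 1.47×10⁻⁵ T.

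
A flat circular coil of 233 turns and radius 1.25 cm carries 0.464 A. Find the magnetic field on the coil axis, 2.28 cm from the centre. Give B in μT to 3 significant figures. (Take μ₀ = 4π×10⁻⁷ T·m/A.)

For an N-turn flat coil, B = Nμ₀IR²/[2(R²+z²)^(3/2)] with R = 0.0125 m, z = 0.0228 m.
B = 233 × 2.59×10⁻⁶ T = 6.04×10⁻⁴ T.

B ≈ 604 μT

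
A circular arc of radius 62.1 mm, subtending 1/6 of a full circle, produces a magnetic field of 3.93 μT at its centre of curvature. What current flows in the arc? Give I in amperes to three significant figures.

For a circular arc, B = μ₀Iφ/(4πR) with φ in radians; here φ = 1.047 rad.
So I = 4πRB/(μ₀φ) = 4π × 0.0621 × 3.93×10⁻⁶ / (4π×10⁻⁷ × 1.047) = 2.33 A.

I ≈ 2.33 A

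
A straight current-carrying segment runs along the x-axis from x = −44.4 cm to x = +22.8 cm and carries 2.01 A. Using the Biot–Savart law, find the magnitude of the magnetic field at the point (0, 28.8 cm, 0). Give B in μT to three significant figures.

For a finite straight segment, B = (μ₀I/4πd)(sinθ₁ + sinθ₂), where θ₁, θ₂ are the angles from the perpendicular to each end.
The perpendicular distance is d = 0.288 m; the end-offsets along the wire are a = 0.444 m and b = 0.228 m.
sinθ₁ = 0.444/√(0.444²+0.288²) = 0.8390; sinθ₂ = 0.228/√(0.228²+0.288²) = 0.6207.
B = (4π×10⁻⁷ × 2.01) / (4π × 0.288) × (0.8390 + 0.6207) = 1.02×10⁻⁶ T.

B ≈ 1.02 μT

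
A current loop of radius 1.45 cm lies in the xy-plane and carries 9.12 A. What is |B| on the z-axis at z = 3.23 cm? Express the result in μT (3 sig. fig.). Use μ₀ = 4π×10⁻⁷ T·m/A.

On the axis of a circular loop, B = μ₀IR² / [2(R²+z²)^(3/2)].
R² + z² = (0.0145)² + (0.0323)² = 0.001254 m², and (R²+z²)^(3/2) = 4.44×10⁻⁵ m³.
B = (4π×10⁻⁷ × 9.12 × 0.0002102) / (2 × 4.44×10⁻⁵) = 2.71×10⁻⁵ T.

B ≈ 27.1 μT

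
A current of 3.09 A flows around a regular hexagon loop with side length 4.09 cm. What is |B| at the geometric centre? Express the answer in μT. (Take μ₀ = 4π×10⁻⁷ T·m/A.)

Each side is a finite straight segment at perpendicular distance d = a/(2 tan(π/6)) = 0.03542 m from the centre, with end-angles ±π/6.
One side contributes B₁ = (μ₀I/4πd)·2 sin(π/6) = 8.72×10⁻⁶ T.
All 6 sides add in the same direction: B = 6 × 8.72×10⁻⁶ = 5.23×10⁻⁵ T.

B ≈ 52.3 μT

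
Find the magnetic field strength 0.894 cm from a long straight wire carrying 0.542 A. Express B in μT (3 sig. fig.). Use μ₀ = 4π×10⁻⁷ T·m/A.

For an infinitely long straight wire, B = μ₀I/(2πd).
B = (4π×10⁻⁷ × 0.542) / (2π × 0.00894) = 1.21×10⁻⁵ T.

B ≈ 12.1 μT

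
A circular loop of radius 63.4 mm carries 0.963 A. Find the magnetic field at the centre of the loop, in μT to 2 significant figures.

B ≈ 9.5 μT

At the centre of a circular loop the Biot–Savart law gives B = μ₀I/(2R).
B = (4π×10⁻⁷ × 0.963) / (2 × 0.0634) = 9.54×10⁻⁶ T.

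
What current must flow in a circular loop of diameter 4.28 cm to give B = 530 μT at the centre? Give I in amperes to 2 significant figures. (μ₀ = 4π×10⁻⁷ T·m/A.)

I ≈ 18 A

At the centre of a circular loop B = μ₀I/(2R), so I = 2RB/μ₀.
With R = 0.0214 m, I = 2 × 0.0214 × 5.30×10⁻⁴ / (4π×10⁻⁷) = 18.1 A.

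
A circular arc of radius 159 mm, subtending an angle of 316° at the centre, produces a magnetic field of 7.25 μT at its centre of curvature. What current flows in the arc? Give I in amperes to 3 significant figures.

For a circular arc, B = μ₀Iφ/(4πR) with φ in radians; here φ = 5.515 rad.
So I = 4πRB/(μ₀φ) = 4π × 0.159 × 7.25×10⁻⁶ / (4π×10⁻⁷ × 5.515) = 2.09 A.

I ≈ 2.09 A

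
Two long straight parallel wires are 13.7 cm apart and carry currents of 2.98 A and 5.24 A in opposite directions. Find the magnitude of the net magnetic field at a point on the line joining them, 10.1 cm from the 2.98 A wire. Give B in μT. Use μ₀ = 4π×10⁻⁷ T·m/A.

Each long wire gives B = μ₀I/(2πd). Distances are d₁ = 0.101 m and d₂ = 0.036 m.
B₁ = 5.90×10⁻⁶ T, B₂ = 2.91×10⁻⁵ T.
Between antiparallel currents both contributions point the same way, so they add. B = B₁ + B₂ = 5.90×10⁻⁶ + 2.91×10⁻⁵ = 3.50×10⁻⁵ T.

B ≈ 35.0 μT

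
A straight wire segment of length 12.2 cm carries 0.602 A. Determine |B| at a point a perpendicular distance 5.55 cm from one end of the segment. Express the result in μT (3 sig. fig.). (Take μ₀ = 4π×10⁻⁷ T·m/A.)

B ≈ 0.987 μT

For a finite straight segment, B = (μ₀I/4πd)(sinθ₁ + sinθ₂), where θ₁, θ₂ are the angles from the perpendicular to each end.
The perpendicular foot is at one end, so the two end-offsets along the wire are 0 and L = 0.122 m.
sinθ₁ = 0/√(0²+0.0555²) = 0.0000; sinθ₂ = 0.122/√(0.122²+0.0555²) = 0.9102.
B = (4π×10⁻⁷ × 0.602) / (4π × 0.0555) × (0.0000 + 0.9102) = 9.87×10⁻⁷ T.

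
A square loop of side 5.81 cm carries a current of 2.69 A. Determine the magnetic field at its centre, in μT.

B ≈ 52.4 μT

Each side is a finite straight segment at perpendicular distance d = a/(2 tan(π/4)) = 0.02905 m from the centre, with end-angles ±π/4.
One side contributes B₁ = (μ₀I/4πd)·2 sin(π/4) = 1.31×10⁻⁵ T.
All 4 sides add in the same direction: B = 4 × 1.31×10⁻⁵ = 5.24×10⁻⁵ T.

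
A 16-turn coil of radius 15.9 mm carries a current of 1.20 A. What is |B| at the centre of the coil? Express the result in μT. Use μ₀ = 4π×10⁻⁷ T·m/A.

B ≈ 759 μT

For an N-turn flat coil, B = Nμ₀I/(2R) with R = 0.0159 m.
B = 16 × 4.74×10⁻⁵ T = 7.59×10⁻⁴ T.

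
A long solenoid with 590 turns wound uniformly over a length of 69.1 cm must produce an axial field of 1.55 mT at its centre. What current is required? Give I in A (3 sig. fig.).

Inside a long solenoid B = μ₀nI with n = 853.8 m⁻¹, so I = B/(μ₀n).
I = 1.55×10⁻³ / (4π×10⁻⁷ × 853.8) = 1.44 A.

I ≈ 1.44 A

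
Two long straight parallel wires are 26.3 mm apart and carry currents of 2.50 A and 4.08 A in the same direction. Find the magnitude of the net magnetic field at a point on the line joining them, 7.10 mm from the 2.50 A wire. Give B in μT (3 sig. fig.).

B ≈ 27.9 μT

Each long wire gives B = μ₀I/(2πd). Distances are d₁ = 0.0071 m and d₂ = 0.0192 m.
B₁ = 7.04×10⁻⁵ T, B₂ = 4.25×10⁻⁵ T.
Between parallel currents the two contributions point in opposite directions, so they subtract. B = |B₁ − B₂| = |7.04×10⁻⁵ − 4.25×10⁻⁵| = 2.79×10⁻⁵ T.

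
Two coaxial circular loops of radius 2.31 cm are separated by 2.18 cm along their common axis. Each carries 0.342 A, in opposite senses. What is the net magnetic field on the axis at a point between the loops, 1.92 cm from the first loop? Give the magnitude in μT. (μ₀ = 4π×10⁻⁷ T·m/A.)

B ≈ 4.90 μT

Each loop contributes B = μ₀IR²/[2(R²+z²)^(3/2)] on the axis, with z measured from that loop.
Loop 1 (z = 0.0192 m): B₁ = 4.23×10⁻⁶ T. Loop 2 (z = 0.0026 m): B₂ = 9.13×10⁻⁶ T.
The fields oppose: B = |B₁ − B₂| = 4.90×10⁻⁶ T.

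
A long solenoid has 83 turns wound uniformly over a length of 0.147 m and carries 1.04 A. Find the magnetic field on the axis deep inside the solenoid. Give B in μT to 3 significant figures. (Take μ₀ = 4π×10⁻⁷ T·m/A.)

B ≈ 738 μT

Inside a long solenoid, B = μ₀nI with n = 564.6 turns/m.
B = 4π×10⁻⁷ × 564.6 × 1.04 = 7.38×10⁻⁴ T.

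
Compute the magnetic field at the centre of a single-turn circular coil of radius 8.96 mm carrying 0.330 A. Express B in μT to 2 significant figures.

At the centre of a circular loop the Biot–Savart law gives B = μ₀I/(2R).
B = (4π×10⁻⁷ × 0.330) / (2 × 0.00896) = 2.31×10⁻⁵ T.

B ≈ 23 μT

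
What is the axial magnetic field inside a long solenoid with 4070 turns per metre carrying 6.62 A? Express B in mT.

Inside a long solenoid, B = μ₀nI with n = 4070 turns/m.
B = 4π×10⁻⁷ × 4070 × 6.62 = 3.39×10⁻² T.

B ≈ 33.9 mT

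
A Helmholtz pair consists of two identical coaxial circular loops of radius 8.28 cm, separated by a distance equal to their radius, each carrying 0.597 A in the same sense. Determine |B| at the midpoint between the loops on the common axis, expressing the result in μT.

B ≈ 6.48 μT

Each loop contributes B = μ₀IR²/[2(R²+z²)^(3/2)] on the axis, with z measured from that loop.
Loop 1 (z = 0.0414 m): B₁ = 3.24×10⁻⁶ T. Loop 2 (z = 0.0414 m): B₂ = 3.24×10⁻⁶ T.
The fields add: B = B₁ + B₂ = 6.48×10⁻⁶ T.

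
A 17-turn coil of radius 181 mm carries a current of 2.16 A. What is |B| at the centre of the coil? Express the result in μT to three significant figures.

B ≈ 127 μT

For an N-turn flat coil, B = Nμ₀I/(2R) with R = 0.181 m.
B = 17 × 7.50×10⁻⁶ T = 1.27×10⁻⁴ T.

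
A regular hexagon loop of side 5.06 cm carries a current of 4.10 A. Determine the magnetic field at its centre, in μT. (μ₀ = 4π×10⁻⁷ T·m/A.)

B ≈ 56.1 μT

Each side is a finite straight segment at perpendicular distance d = a/(2 tan(π/6)) = 0.04382 m from the centre, with end-angles ±π/6.
One side contributes B₁ = (μ₀I/4πd)·2 sin(π/6) = 9.36×10⁻⁶ T.
All 6 sides add in the same direction: B = 6 × 9.36×10⁻⁶ = 5.61×10⁻⁵ T.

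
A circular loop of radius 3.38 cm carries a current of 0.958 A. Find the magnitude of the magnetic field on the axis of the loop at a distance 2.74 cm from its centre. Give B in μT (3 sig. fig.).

On the axis of a circular loop, B = μ₀IR² / [2(R²+z²)^(3/2)].
R² + z² = (0.0338)² + (0.0274)² = 0.001893 m², and (R²+z²)^(3/2) = 8.24×10⁻⁵ m³.
B = (4π×10⁻⁷ × 0.958 × 0.001142) / (2 × 8.24×10⁻⁵) = 8.35×10⁻⁶ T.

B ≈ 8.35 μT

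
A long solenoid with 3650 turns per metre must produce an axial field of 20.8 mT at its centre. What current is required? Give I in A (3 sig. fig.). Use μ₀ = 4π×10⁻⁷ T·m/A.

Inside a long solenoid B = μ₀nI with n = 3650 m⁻¹, so I = B/(μ₀n).
I = 2.08×10⁻² / (4π×10⁻⁷ × 3650) = 4.53 A.

I ≈ 4.53 A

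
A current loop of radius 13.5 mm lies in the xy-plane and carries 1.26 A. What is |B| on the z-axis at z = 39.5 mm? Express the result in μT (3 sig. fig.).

B ≈ 1.98 μT

On the axis of a circular loop, B = μ₀IR² / [2(R²+z²)^(3/2)].
R² + z² = (0.0135)² + (0.0395)² = 0.001742 m², and (R²+z²)^(3/2) = 7.27×10⁻⁵ m³.
B = (4π×10⁻⁷ × 1.26 × 0.0001822) / (2 × 7.27×10⁻⁵) = 1.98×10⁻⁶ T.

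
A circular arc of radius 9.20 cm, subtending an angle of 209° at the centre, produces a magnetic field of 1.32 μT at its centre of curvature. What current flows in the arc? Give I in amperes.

For a circular arc, B = μ₀Iφ/(4πR) with φ in radians; here φ = 3.648 rad.
So I = 4πRB/(μ₀φ) = 4π × 0.092 × 1.32×10⁻⁶ / (4π×10⁻⁷ × 3.648) = 0.333 A.

I ≈ 0.333 A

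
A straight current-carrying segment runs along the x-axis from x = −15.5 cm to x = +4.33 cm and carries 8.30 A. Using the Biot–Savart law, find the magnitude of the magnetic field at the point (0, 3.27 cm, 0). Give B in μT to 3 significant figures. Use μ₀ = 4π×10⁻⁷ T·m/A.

B ≈ 45.1 μT

For a finite straight segment, B = (μ₀I/4πd)(sinθ₁ + sinθ₂), where θ₁, θ₂ are the angles from the perpendicular to each end.
The perpendicular distance is d = 0.0327 m; the end-offsets along the wire are a = 0.155 m and b = 0.0433 m.
sinθ₁ = 0.155/√(0.155²+0.0327²) = 0.9785; sinθ₂ = 0.0433/√(0.0433²+0.0327²) = 0.7980.
B = (4π×10⁻⁷ × 8.30) / (4π × 0.0327) × (0.9785 + 0.7980) = 4.51×10⁻⁵ T.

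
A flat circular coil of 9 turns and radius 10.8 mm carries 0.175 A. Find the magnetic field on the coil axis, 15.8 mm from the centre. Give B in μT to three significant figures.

B ≈ 16.5 μT

For an N-turn flat coil, B = Nμ₀IR²/[2(R²+z²)^(3/2)] with R = 0.0108 m, z = 0.0158 m.
B = 9 × 1.83×10⁻⁶ T = 1.65×10⁻⁵ T.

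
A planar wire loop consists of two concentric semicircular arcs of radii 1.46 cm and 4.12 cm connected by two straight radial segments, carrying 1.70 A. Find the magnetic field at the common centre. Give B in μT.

The radial connectors point toward the centre, so dl × r̂ = 0 and they contribute nothing.
Each semicircle gives μ₀I/(4R): inner arc 3.66×10⁻⁵ T, outer arc 1.30×10⁻⁵ T.
The two arcs carry current in opposite angular senses, so their fields oppose: B = |3.66×10⁻⁵ − 1.30×10⁻⁵| = 2.36×10⁻⁵ T.

B ≈ 23.6 μT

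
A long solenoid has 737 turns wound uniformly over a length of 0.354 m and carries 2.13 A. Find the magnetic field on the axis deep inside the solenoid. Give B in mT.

Inside a long solenoid, B = μ₀nI with n = 2082 turns/m.
B = 4π×10⁻⁷ × 2082 × 2.13 = 5.57×10⁻³ T.

B ≈ 5.57 mT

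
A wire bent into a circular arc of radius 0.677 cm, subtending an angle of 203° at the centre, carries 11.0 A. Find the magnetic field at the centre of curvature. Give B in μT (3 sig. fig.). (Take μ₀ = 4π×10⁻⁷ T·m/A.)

The Biot–Savart field of a circular arc at its centre is B = μ₀Iφ/(4πR), with φ = 3.543 rad.
B = (4π×10⁻⁷ × 11.0 × 3.543) / (4π × 0.00677) = 5.76×10⁻⁴ T.

B ≈ 576 μT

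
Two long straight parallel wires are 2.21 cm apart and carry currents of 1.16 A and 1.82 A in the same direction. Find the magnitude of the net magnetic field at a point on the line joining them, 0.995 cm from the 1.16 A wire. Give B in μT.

B ≈ 6.64 μT

Each long wire gives B = μ₀I/(2πd). Distances are d₁ = 0.00995 m and d₂ = 0.01215 m.
B₁ = 2.33×10⁻⁵ T, B₂ = 3.00×10⁻⁵ T.
Between parallel currents the two contributions point in opposite directions, so they subtract. B = |B₁ − B₂| = |2.33×10⁻⁵ − 3.00×10⁻⁵| = 6.64×10⁻⁶ T.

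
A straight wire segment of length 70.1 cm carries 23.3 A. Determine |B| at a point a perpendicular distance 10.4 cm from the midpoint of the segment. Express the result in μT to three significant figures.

For a finite straight segment, B = (μ₀I/4πd)(sinθ₁ + sinθ₂), where θ₁, θ₂ are the angles from the perpendicular to each end.
The perpendicular from the point meets the wire at its midpoint, so each end is L/2 = 0.3505 m away along the wire.
sinθ₁ = 0.3505/√(0.3505²+0.104²) = 0.9587; sinθ₂ = 0.3505/√(0.3505²+0.104²) = 0.9587.
B = (4π×10⁻⁷ × 23.3) / (4π × 0.104) × (0.9587 + 0.9587) = 4.30×10⁻⁵ T.

B ≈ 43.0 μT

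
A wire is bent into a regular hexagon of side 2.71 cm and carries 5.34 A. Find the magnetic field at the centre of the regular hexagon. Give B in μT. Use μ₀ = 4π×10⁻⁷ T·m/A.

B ≈ 137 μT

Each side is a finite straight segment at perpendicular distance d = a/(2 tan(π/6)) = 0.02347 m from the centre, with end-angles ±π/6.
One side contributes B₁ = (μ₀I/4πd)·2 sin(π/6) = 2.28×10⁻⁵ T.
All 6 sides add in the same direction: B = 6 × 2.28×10⁻⁵ = 1.37×10⁻⁴ T.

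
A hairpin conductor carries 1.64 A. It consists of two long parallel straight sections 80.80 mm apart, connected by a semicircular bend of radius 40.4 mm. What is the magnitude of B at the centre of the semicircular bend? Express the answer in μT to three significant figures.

B ≈ 20.9 μT

The semicircular arc contributes B_arc = μ₀I·π/(4πR) = μ₀I/(4R) = 1.28×10⁻⁵ T.
Each semi-infinite lead is at perpendicular distance R = 0.0404 m from the centre, with the perpendicular foot at its near end, so it contributes μ₀I/(4πR); both point the same way, together 8.12×10⁻⁶ T.
Arc and leads all point the same direction: B = 1.28×10⁻⁵ + 8.12×10⁻⁶ = 2.09×10⁻⁵ T.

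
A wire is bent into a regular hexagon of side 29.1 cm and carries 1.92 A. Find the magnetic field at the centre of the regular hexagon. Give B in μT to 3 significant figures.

B ≈ 4.57 μT

Each side is a finite straight segment at perpendicular distance d = a/(2 tan(π/6)) = 0.252 m from the centre, with end-angles ±π/6.
One side contributes B₁ = (μ₀I/4πd)·2 sin(π/6) = 7.62×10⁻⁷ T.
All 6 sides add in the same direction: B = 6 × 7.62×10⁻⁷ = 4.57×10⁻⁶ T.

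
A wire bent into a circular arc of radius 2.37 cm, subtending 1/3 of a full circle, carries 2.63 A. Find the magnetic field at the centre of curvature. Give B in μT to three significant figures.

The Biot–Savart field of a circular arc at its centre is B = μ₀Iφ/(4πR), with φ = 2.094 rad.
B = (4π×10⁻⁷ × 2.63 × 2.094) / (4π × 0.0237) = 2.32×10⁻⁵ T.

B ≈ 23.2 μT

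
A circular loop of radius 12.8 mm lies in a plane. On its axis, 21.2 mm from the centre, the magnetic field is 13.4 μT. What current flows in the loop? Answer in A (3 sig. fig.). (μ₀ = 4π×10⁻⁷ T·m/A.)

On the axis of a loop, B = μ₀IR²/[2(R²+z²)^(3/2)], so I = 2B(R²+z²)^(3/2)/(μ₀R²).
R² + z² = 0.0001638 + 0.0004494 = 0.0006133 m²; raised to 3/2 gives 1.52×10⁻⁵ m³.
I = 2 × 1.34×10⁻⁵ × 1.52×10⁻⁵ / (1.26×10⁻⁶ × 0.0001638) = 1.98 A.

I ≈ 1.98 A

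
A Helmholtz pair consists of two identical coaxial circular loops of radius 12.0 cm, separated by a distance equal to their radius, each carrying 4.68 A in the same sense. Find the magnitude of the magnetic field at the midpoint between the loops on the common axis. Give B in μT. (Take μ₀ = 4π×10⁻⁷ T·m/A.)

B ≈ 35.1 μT

Each loop contributes B = μ₀IR²/[2(R²+z²)^(3/2)] on the axis, with z measured from that loop.
Loop 1 (z = 0.06 m): B₁ = 1.75×10⁻⁵ T. Loop 2 (z = 0.06 m): B₂ = 1.75×10⁻⁵ T.
The fields add: B = B₁ + B₂ = 3.51×10⁻⁵ T.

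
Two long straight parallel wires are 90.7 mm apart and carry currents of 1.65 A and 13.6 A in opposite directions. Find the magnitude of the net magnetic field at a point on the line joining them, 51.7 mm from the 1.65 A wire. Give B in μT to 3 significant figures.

Each long wire gives B = μ₀I/(2πd). Distances are d₁ = 0.0517 m and d₂ = 0.039 m.
B₁ = 6.38×10⁻⁶ T, B₂ = 6.97×10⁻⁵ T.
Between antiparallel currents both contributions point the same way, so they add. B = B₁ + B₂ = 6.38×10⁻⁶ + 6.97×10⁻⁵ = 7.61×10⁻⁵ T.

B ≈ 76.1 μT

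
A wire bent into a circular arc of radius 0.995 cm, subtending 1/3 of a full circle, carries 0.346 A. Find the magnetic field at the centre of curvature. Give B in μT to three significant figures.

The Biot–Savart field of a circular arc at its centre is B = μ₀Iφ/(4πR), with φ = 2.094 rad.
B = (4π×10⁻⁷ × 0.346 × 2.094) / (4π × 0.00995) = 7.28×10⁻⁶ T.

B ≈ 7.28 μT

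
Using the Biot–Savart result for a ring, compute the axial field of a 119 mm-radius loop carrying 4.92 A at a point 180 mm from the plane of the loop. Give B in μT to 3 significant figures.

On the axis of a circular loop, B = μ₀IR² / [2(R²+z²)^(3/2)].
R² + z² = (0.119)² + (0.18)² = 0.04656 m², and (R²+z²)^(3/2) = 1.00×10⁻² m³.
B = (4π×10⁻⁷ × 4.92 × 0.01416) / (2 × 1.00×10⁻²) = 4.36×10⁻⁶ T.

B ≈ 4.36 μT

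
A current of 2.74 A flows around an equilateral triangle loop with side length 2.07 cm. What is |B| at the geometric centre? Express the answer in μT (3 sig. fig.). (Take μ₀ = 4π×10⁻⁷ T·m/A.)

B ≈ 238 μT

Each side is a finite straight segment at perpendicular distance d = a/(2 tan(π/3)) = 0.005976 m from the centre, with end-angles ±π/3.
One side contributes B₁ = (μ₀I/4πd)·2 sin(π/3) = 7.94×10⁻⁵ T.
All 3 sides add in the same direction: B = 3 × 7.94×10⁻⁵ = 2.38×10⁻⁴ T.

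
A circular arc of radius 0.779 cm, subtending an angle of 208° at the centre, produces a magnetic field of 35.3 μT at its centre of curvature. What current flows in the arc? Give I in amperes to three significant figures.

For a circular arc, B = μ₀Iφ/(4πR) with φ in radians; here φ = 3.63 rad.
So I = 4πRB/(μ₀φ) = 4π × 0.00779 × 3.53×10⁻⁵ / (4π×10⁻⁷ × 3.63) = 0.757 A.

I ≈ 0.757 A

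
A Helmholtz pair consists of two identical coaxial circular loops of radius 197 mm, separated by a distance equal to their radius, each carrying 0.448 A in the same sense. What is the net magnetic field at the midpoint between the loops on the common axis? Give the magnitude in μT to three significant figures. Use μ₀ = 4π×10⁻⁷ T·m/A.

B ≈ 2.04 μT

Each loop contributes B = μ₀IR²/[2(R²+z²)^(3/2)] on the axis, with z measured from that loop.
Loop 1 (z = 0.0985 m): B₁ = 1.02×10⁻⁶ T. Loop 2 (z = 0.0985 m): B₂ = 1.02×10⁻⁶ T.
The fields add: B = B₁ + B₂ = 2.04×10⁻⁶ T.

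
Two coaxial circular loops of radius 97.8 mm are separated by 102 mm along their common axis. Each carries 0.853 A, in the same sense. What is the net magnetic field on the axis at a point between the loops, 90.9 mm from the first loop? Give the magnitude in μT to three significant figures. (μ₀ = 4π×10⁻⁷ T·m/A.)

B ≈ 7.53 μT

Each loop contributes B = μ₀IR²/[2(R²+z²)^(3/2)] on the axis, with z measured from that loop.
Loop 1 (z = 0.0909 m): B₁ = 2.15×10⁻⁶ T. Loop 2 (z = 0.0111 m): B₂ = 5.38×10⁻⁶ T.
The fields add: B = B₁ + B₂ = 7.53×10⁻⁶ T.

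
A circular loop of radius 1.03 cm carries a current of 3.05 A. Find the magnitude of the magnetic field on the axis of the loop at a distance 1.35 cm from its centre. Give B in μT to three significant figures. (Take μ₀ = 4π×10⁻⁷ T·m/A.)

On the axis of a circular loop, B = μ₀IR² / [2(R²+z²)^(3/2)].
R² + z² = (0.0103)² + (0.0135)² = 0.0002883 m², and (R²+z²)^(3/2) = 4.90×10⁻⁶ m³.
B = (4π×10⁻⁷ × 3.05 × 0.0001061) / (2 × 4.90×10⁻⁶) = 4.15×10⁻⁵ T.

B ≈ 41.5 μT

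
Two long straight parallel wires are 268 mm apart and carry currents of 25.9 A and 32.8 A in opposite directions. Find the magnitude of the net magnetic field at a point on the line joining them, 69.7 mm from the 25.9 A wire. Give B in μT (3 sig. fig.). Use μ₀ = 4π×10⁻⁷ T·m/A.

Each long wire gives B = μ₀I/(2πd). Distances are d₁ = 0.0697 m and d₂ = 0.1983 m.
B₁ = 7.43×10⁻⁵ T, B₂ = 3.31×10⁻⁵ T.
Between antiparallel currents both contributions point the same way, so they add. B = B₁ + B₂ = 7.43×10⁻⁵ + 3.31×10⁻⁵ = 1.07×10⁻⁴ T.

B ≈ 107 μT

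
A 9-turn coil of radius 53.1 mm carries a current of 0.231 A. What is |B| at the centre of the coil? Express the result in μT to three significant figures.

For an N-turn flat coil, B = Nμ₀I/(2R) with R = 0.0531 m.
B = 9 × 2.73×10⁻⁶ T = 2.46×10⁻⁵ T.

B ≈ 24.6 μT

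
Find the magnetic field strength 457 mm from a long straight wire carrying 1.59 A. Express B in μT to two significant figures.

For an infinitely long straight wire, B = μ₀I/(2πd).
B = (4π×10⁻⁷ × 1.59) / (2π × 0.457) = 6.96×10⁻⁷ T.

B ≈ 0.70 μT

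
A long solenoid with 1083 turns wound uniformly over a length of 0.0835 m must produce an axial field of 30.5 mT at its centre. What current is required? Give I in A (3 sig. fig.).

Inside a long solenoid B = μ₀nI with n = 1.297×10⁴ m⁻¹, so I = B/(μ₀n).
I = 3.05×10⁻² / (4π×10⁻⁷ × 1.297×10⁴) = 1.87 A.

I ≈ 1.87 A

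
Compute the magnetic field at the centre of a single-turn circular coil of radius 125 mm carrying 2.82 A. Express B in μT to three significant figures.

B ≈ 14.2 μT

At the centre of a circular loop the Biot–Savart law gives B = μ₀I/(2R).
B = (4π×10⁻⁷ × 2.82) / (2 × 0.125) = 1.42×10⁻⁵ T.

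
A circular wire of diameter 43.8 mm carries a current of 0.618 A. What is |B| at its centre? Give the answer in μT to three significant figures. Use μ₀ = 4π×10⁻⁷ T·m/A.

At the centre of a circular loop the Biot–Savart law gives B = μ₀I/(2R) (so R = 0.0219 m).
B = (4π×10⁻⁷ × 0.618) / (2 × 0.0219) = 1.77×10⁻⁵ T.

B ≈ 17.7 μT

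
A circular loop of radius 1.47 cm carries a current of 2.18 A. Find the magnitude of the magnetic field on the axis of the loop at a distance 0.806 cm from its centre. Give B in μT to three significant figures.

B ≈ 62.8 μT

On the axis of a circular loop, B = μ₀IR² / [2(R²+z²)^(3/2)].
R² + z² = (0.0147)² + (0.00806)² = 0.0002811 m², and (R²+z²)^(3/2) = 4.71×10⁻⁶ m³.
B = (4π×10⁻⁷ × 2.18 × 0.0002161) / (2 × 4.71×10⁻⁶) = 6.28×10⁻⁵ T.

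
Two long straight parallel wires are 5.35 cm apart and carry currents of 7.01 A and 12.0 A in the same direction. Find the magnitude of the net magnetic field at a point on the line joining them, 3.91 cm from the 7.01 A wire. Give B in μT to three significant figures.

Each long wire gives B = μ₀I/(2πd). Distances are d₁ = 0.0391 m and d₂ = 0.0144 m.
B₁ = 3.59×10⁻⁵ T, B₂ = 1.67×10⁻⁴ T.
Between parallel currents the two contributions point in opposite directions, so they subtract. B = |B₁ − B₂| = |3.59×10⁻⁵ − 1.67×10⁻⁴| = 1.31×10⁻⁴ T.

B ≈ 131 μT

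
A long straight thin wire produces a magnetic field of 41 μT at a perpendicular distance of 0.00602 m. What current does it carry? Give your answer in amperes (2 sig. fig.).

For a long straight wire B = μ₀I/(2πd), so I = 2πdB/μ₀.
I = 2π × 0.00602 × 4.10×10⁻⁵ / (4π×10⁻⁷) = 1.23 A.

I ≈ 1.2 A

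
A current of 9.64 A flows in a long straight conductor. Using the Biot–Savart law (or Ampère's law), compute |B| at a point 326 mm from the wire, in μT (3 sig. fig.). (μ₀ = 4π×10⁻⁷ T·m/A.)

For an infinitely long straight wire, B = μ₀I/(2πd).
B = (4π×10⁻⁷ × 9.64) / (2π × 0.326) = 5.91×10⁻⁶ T.

B ≈ 5.91 μT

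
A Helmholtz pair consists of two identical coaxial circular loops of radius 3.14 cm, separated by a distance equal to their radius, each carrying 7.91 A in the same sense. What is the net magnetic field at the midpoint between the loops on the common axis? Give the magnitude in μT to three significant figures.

B ≈ 227 μT

Each loop contributes B = μ₀IR²/[2(R²+z²)^(3/2)] on the axis, with z measured from that loop.
Loop 1 (z = 0.0157 m): B₁ = 1.13×10⁻⁴ T. Loop 2 (z = 0.0157 m): B₂ = 1.13×10⁻⁴ T.
The fields add: B = B₁ + B₂ = 2.27×10⁻⁴ T.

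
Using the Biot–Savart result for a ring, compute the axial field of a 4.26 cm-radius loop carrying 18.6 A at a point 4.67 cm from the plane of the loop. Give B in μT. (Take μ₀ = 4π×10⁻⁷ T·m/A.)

On the axis of a circular loop, B = μ₀IR² / [2(R²+z²)^(3/2)].
R² + z² = (0.0426)² + (0.0467)² = 0.003996 m², and (R²+z²)^(3/2) = 2.53×10⁻⁴ m³.
B = (4π×10⁻⁷ × 18.6 × 0.001815) / (2 × 2.53×10⁻⁴) = 8.40×10⁻⁵ T.

B ≈ 84.0 μT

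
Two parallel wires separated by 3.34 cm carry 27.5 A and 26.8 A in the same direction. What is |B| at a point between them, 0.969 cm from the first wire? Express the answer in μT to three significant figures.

Each long wire gives B = μ₀I/(2πd). Distances are d₁ = 0.00969 m and d₂ = 0.02371 m.
B₁ = 5.68×10⁻⁴ T, B₂ = 2.26×10⁻⁴ T.
Between parallel currents the two contributions point in opposite directions, so they subtract. B = |B₁ − B₂| = |5.68×10⁻⁴ − 2.26×10⁻⁴| = 3.42×10⁻⁴ T.

B ≈ 342 μT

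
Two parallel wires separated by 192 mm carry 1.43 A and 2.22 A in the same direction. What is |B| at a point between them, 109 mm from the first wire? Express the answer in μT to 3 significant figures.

Each long wire gives B = μ₀I/(2πd). Distances are d₁ = 0.109 m and d₂ = 0.083 m.
B₁ = 2.62×10⁻⁶ T, B₂ = 5.35×10⁻⁶ T.
Between parallel currents the two contributions point in opposite directions, so they subtract. B = |B₁ − B₂| = |2.62×10⁻⁶ − 5.35×10⁻⁶| = 2.73×10⁻⁶ T.

B ≈ 2.73 μT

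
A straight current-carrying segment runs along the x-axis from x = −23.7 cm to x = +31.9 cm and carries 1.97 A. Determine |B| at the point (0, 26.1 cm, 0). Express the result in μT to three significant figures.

For a finite straight segment, B = (μ₀I/4πd)(sinθ₁ + sinθ₂), where θ₁, θ₂ are the angles from the perpendicular to each end.
The perpendicular distance is d = 0.261 m; the end-offsets along the wire are a = 0.237 m and b = 0.319 m.
sinθ₁ = 0.237/√(0.237²+0.261²) = 0.6722; sinθ₂ = 0.319/√(0.319²+0.261²) = 0.7740.
B = (4π×10⁻⁷ × 1.97) / (4π × 0.261) × (0.6722 + 0.7740) = 1.09×10⁻⁶ T.

B ≈ 1.09 μT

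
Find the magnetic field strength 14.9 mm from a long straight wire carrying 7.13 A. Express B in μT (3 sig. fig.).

B ≈ 95.7 μT

For an infinitely long straight wire, B = μ₀I/(2πd).
B = (4π×10⁻⁷ × 7.13) / (2π × 0.0149) = 9.57×10⁻⁵ T.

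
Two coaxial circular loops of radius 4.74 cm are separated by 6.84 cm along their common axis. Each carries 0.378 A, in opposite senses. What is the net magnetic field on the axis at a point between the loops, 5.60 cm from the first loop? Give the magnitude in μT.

Each loop contributes B = μ₀IR²/[2(R²+z²)^(3/2)] on the axis, with z measured from that loop.
Loop 1 (z = 0.056 m): B₁ = 1.35×10⁻⁶ T. Loop 2 (z = 0.0124 m): B₂ = 4.54×10⁻⁶ T.
The fields oppose: B = |B₁ − B₂| = 3.19×10⁻⁶ T.

B ≈ 3.19 μT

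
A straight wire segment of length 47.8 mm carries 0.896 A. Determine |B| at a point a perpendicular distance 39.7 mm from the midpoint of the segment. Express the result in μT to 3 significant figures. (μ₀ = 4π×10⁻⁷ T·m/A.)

For a finite straight segment, B = (μ₀I/4πd)(sinθ₁ + sinθ₂), where θ₁, θ₂ are the angles from the perpendicular to each end.
The perpendicular from the point meets the wire at its midpoint, so each end is L/2 = 0.0239 m away along the wire.
sinθ₁ = 0.0239/√(0.0239²+0.0397²) = 0.5158; sinθ₂ = 0.0239/√(0.0239²+0.0397²) = 0.5158.
B = (4π×10⁻⁷ × 0.896) / (4π × 0.0397) × (0.5158 + 0.5158) = 2.33×10⁻⁶ T.

B ≈ 2.33 μT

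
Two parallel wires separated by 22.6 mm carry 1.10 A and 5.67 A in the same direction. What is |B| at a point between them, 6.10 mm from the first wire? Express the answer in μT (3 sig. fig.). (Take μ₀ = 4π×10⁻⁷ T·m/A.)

B ≈ 32.7 μT

Each long wire gives B = μ₀I/(2πd). Distances are d₁ = 0.0061 m and d₂ = 0.0165 m.
B₁ = 3.61×10⁻⁵ T, B₂ = 6.87×10⁻⁵ T.
Between parallel currents the two contributions point in opposite directions, so they subtract. B = |B₁ − B₂| = |3.61×10⁻⁵ − 6.87×10⁻⁵| = 3.27×10⁻⁵ T.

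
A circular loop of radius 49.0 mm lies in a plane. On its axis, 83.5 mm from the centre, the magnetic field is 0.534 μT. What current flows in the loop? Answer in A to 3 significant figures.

On the axis of a loop, B = μ₀IR²/[2(R²+z²)^(3/2)], so I = 2B(R²+z²)^(3/2)/(μ₀R²).
R² + z² = 0.002401 + 0.006972 = 0.009373 m²; raised to 3/2 gives 9.07×10⁻⁴ m³.
I = 2 × 5.34×10⁻⁷ × 9.07×10⁻⁴ / (1.26×10⁻⁶ × 0.002401) = 0.321 A.

I ≈ 0.321 A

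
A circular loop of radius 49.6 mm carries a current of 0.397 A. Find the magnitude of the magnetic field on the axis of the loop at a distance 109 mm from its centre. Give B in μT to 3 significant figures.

B ≈ 0.357 μT

On the axis of a circular loop, B = μ₀IR² / [2(R²+z²)^(3/2)].
R² + z² = (0.0496)² + (0.109)² = 0.01434 m², and (R²+z²)^(3/2) = 1.72×10⁻³ m³.
B = (4π×10⁻⁷ × 0.397 × 0.00246) / (2 × 1.72×10⁻³) = 3.57×10⁻⁷ T.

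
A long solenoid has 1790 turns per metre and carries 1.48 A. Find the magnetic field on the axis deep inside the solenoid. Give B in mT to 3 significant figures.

Inside a long solenoid, B = μ₀nI with n = 1790 turns/m.
B = 4π×10⁻⁷ × 1790 × 1.48 = 3.33×10⁻³ T.

B ≈ 3.33 mT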